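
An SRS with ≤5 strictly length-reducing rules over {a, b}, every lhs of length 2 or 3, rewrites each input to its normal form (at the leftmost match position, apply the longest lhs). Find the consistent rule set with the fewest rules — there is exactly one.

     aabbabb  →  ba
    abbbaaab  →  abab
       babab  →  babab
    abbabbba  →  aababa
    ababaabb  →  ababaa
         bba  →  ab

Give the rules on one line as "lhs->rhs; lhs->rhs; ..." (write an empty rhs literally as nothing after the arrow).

  | aabbabb => aaabbb => bbb => ba
  | abbbaaab => abaaaab => abab
  | babab
  | abbabbba => aabbbba => aababa

aaa->; bb->; bba->ab; bbb->ba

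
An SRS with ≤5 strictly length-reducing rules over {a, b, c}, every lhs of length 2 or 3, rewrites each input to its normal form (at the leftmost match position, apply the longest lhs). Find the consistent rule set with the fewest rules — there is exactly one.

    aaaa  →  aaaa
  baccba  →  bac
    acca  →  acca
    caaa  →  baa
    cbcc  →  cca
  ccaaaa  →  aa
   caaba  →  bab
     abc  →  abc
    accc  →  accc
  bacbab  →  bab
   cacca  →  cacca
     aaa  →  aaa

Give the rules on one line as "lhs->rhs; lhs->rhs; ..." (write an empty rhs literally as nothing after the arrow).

aba->ab; bcc->ca; caa->ba; cba->

  | aaaa
  | baccba => bac
  | acca
  | caaa => baa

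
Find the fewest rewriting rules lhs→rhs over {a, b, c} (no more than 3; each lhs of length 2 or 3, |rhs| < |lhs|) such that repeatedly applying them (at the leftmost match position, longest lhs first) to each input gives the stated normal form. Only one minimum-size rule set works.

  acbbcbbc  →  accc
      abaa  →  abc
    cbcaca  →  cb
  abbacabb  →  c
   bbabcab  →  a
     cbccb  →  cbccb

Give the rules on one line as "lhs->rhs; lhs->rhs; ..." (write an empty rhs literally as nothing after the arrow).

aa->c; bb->; ca->

  | acbbcbbc => accbbc => accc
  | abaa => abc
  | cbcaca => cbca => cb
  | abbacabb => aacabb => ccabb => cbb => c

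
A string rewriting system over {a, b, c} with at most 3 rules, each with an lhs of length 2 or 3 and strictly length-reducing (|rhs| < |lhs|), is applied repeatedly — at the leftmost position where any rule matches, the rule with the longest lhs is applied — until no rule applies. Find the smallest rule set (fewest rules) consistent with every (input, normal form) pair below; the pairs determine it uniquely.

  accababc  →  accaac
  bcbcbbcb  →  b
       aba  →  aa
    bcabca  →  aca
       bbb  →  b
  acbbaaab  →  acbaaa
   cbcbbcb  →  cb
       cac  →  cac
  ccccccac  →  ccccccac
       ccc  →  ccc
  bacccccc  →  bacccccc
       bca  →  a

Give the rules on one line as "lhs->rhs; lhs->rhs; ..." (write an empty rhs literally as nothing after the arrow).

  | accababc => accaabc => accaac
  | bcbcbbcb => bcbbcb => bbcb => bcb => b
  | aba => aa
  | bcabca => abca => aca

ab->a; bb->b; bc->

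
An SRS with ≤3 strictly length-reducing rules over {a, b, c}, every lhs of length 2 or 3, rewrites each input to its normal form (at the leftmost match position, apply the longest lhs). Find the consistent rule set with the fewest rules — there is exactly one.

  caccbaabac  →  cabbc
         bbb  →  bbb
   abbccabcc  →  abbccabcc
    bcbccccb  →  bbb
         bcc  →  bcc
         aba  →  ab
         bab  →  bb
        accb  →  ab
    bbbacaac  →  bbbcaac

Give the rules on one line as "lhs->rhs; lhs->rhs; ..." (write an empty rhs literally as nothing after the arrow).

  | caccbaabac => cacbaabac => cabaabac => cababac => cabbac => cabbc
  | bbb
  | abbccabcc
  | bcbccccb => bbccccb => bbcccb => bbccb => bbcb => bbb

ba->b; cb->b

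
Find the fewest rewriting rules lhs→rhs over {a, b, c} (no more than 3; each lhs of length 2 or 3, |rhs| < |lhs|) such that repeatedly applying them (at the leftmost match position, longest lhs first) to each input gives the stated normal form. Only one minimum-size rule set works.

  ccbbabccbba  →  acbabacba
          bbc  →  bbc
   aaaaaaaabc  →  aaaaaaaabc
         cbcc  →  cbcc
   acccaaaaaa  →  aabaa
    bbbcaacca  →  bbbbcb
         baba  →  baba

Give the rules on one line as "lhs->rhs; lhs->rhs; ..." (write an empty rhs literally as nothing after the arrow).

  | ccbbabccbba => acbabccbba => acbabacba
  | bbc
  | aaaaaaaabc
  | cbcc

ca->b; caa->b; ccb->ac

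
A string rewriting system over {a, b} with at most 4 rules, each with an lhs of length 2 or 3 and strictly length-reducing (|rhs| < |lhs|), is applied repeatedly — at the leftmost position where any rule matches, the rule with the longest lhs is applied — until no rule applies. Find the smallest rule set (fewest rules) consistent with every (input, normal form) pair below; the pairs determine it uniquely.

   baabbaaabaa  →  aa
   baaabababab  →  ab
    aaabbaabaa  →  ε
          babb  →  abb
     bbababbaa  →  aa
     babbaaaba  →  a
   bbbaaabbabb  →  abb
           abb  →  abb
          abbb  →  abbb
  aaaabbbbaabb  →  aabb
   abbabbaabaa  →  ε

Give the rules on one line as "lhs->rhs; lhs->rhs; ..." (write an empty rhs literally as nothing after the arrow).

aaa->; aba->a; ba->a

  | baabbaaabaa => aabbaaabaa => aabaaabaa => aaaabaa => abaa => aa
  | baaabababab => aaabababab => bababab => ababab => abab => ab
  | aaabbaabaa => bbaabaa => baabaa => aabaa => aaa => ε
  | babb => abb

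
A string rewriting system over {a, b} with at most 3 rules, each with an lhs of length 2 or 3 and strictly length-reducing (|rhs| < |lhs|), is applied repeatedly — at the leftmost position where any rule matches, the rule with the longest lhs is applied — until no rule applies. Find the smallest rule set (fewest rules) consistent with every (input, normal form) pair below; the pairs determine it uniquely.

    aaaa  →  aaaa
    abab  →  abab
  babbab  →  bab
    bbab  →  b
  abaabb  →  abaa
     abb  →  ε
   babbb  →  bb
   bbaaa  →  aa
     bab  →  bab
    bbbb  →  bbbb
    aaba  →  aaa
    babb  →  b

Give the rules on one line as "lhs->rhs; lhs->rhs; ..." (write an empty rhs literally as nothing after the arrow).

aab->aa; abb->; bba->

  | aaaa
  | abab
  | babbab => bab
  | bbab => b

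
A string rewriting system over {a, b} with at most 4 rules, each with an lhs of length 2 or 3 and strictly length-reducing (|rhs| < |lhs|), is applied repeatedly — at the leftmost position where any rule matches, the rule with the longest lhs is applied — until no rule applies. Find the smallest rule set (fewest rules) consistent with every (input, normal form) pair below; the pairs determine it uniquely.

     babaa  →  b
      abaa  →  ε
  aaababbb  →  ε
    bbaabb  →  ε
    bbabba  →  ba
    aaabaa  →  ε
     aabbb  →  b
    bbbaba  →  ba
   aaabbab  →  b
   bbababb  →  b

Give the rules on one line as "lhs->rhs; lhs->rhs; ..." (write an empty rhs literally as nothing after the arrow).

  | babaa => baa => b
  | abaa => aa => ε
  | aaababbb => ababbb => abbb => bb => ε
  | bbaabb => aabb => bb => ε

aa->; ab->; bb->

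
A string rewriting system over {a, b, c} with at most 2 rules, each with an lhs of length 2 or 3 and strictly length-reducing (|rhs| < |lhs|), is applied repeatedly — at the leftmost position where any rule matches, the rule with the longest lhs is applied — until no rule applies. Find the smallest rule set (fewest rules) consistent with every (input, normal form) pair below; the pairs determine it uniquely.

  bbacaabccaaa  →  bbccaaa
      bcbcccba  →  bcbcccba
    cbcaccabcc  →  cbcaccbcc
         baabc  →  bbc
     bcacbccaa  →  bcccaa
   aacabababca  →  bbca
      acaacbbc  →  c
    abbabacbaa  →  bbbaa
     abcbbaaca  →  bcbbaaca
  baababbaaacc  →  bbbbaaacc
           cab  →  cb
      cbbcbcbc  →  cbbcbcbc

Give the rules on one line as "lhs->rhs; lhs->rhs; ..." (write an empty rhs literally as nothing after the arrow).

  | bbacaabccaaa => bbacabccaaa => bbacbccaaa => bbccaaa
  | bcbcccba
  | cbcaccabcc => cbcaccbcc
  | baabc => babc => bbc

ab->b; acb->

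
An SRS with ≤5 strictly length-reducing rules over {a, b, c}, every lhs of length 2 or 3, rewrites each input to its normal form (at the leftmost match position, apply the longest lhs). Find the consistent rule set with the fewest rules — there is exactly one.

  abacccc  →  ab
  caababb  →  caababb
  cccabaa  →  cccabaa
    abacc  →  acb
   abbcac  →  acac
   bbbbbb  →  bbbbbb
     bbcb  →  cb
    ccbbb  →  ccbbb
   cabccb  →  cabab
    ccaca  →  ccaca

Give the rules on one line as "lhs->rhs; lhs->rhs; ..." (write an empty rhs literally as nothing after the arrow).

  | abacccc => abcbcc => acbcc => acba => ab
  | caababb
  | cccabaa
  | abacc => abcb => acb

acc->cb; bc->c; bcc->ba; cba->b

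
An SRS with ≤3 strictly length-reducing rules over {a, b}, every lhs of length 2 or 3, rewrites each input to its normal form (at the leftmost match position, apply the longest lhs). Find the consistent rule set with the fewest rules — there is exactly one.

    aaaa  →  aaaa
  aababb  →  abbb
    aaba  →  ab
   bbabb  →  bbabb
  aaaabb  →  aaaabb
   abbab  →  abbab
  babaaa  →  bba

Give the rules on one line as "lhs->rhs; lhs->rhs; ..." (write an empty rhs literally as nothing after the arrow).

aba->b; baa->ba

  | aaaa
  | aababb => abbb
  | aaba => ab
  | bbabb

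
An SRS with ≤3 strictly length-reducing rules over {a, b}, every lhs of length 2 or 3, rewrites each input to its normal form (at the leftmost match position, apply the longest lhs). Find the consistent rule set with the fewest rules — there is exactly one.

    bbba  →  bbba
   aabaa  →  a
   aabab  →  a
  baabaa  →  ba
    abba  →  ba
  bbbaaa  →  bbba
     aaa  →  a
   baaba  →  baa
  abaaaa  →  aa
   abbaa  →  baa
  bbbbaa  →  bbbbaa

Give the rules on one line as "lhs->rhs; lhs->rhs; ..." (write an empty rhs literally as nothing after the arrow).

aaa->a; ab->

  | bbba
  | aabaa => aaa => a
  | aabab => aab => a
  | baabaa => baaa => ba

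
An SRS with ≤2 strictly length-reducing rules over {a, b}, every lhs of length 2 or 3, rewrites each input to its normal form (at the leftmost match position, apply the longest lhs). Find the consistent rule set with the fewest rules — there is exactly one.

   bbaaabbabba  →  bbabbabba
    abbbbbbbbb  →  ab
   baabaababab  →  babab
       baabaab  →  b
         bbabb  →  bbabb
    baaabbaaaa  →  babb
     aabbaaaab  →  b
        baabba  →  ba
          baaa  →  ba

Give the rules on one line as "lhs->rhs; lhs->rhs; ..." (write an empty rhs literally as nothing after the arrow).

aa->; bbb->b

  | bbaaabbabba => bbabbabba
  | abbbbbbbbb => abbbbbbb => abbbbb => abbb => ab
  | baabaababab => bbaababab => bbbabab => babab
  | baabaab => bbaab => bbb => b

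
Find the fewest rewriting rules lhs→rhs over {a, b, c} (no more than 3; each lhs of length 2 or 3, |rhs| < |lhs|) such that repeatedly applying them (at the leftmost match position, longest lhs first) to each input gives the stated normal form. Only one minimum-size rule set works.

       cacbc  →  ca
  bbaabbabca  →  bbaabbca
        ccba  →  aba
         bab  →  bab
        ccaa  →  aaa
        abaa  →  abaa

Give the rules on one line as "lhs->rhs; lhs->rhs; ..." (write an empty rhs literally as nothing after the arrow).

  | cacbc => ca
  | bbaabbabca => bbaabbca
  | ccba => aba
  | bab

abc->c; cbc->; cc->a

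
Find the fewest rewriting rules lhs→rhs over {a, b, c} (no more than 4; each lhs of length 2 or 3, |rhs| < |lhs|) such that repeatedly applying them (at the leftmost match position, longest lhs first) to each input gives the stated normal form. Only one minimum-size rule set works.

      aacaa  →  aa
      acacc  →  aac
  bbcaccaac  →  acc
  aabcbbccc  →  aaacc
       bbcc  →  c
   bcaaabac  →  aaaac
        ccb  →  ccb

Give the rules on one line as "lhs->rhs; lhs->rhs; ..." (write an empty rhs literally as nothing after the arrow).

ba->; bc->a; ca->b

  | aacaa => aaba => aa
  | acacc => abcc => aac
  | bbcaccaac => baaccaac => accaac => acbac => acc
  | aabcbbccc => aaabbccc => aaabacc => aaacc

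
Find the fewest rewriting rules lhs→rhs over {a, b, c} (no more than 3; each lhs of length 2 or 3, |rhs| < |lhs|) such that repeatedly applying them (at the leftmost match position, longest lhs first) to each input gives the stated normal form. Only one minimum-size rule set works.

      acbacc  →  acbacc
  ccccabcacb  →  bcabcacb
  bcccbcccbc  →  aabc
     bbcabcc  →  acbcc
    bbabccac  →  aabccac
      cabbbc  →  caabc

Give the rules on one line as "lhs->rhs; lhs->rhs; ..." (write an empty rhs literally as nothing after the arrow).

aca->ac; bb->a; ccc->b

  | acbacc
  | ccccabcacb => bcabcacb
  | bcccbcccbc => bbbcccbc => abcccbc => abbbc => aabc
  | bbcabcc => acabcc => acbcc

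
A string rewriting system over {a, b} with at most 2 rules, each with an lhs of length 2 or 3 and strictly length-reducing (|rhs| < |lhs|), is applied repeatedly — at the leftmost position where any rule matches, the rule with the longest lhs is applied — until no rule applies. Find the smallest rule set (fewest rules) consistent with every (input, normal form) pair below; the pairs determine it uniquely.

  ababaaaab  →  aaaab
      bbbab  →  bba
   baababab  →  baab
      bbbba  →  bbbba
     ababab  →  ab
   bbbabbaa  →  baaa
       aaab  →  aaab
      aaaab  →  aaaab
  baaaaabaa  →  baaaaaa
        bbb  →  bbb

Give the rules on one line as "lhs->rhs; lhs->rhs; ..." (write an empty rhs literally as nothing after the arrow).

aba->a; bab->a

  | ababaaaab => abaaaab => aaaab
  | bbbab => bba
  | baababab => baabab => baab
  | bbbba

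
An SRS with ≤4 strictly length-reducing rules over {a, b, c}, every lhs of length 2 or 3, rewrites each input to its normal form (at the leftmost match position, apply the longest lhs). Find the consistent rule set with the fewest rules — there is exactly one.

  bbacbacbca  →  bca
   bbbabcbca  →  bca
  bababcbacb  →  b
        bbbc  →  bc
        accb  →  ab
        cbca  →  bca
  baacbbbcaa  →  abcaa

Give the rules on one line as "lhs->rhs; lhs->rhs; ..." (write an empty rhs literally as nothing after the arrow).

ba->; bb->b; cb->b

  | bbacbacbca => bacbacbca => cbacbca => bacbca => cbca => bca
  | bbbabcbca => bbabcbca => babcbca => bcbca => bbca => bca
  | bababcbacb => babcbacb => bcbacb => bbacb => bacb => cb => b
  | bbbc => bbc => bc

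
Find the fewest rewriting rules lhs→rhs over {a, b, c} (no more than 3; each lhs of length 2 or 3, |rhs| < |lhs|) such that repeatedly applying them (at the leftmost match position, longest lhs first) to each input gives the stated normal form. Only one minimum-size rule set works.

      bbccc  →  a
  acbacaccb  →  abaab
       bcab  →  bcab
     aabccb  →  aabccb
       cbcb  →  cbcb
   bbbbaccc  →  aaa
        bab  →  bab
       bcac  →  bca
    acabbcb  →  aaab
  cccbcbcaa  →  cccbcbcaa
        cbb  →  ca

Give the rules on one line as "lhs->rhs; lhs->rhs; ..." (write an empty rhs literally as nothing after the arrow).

ac->a; bb->a

  | bbccc => accc => acc => ac => a
  | acbacaccb => abacaccb => abaaccb => abaacb => abaab
  | bcab
  | aabccb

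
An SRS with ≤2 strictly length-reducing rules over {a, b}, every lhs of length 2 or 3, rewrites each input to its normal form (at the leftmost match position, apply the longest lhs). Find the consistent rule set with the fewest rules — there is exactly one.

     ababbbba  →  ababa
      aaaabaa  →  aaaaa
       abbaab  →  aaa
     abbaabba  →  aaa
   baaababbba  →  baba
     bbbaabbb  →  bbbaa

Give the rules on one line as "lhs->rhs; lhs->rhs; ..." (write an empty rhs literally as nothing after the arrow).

  | ababbbba => abaabba => ababa
  | aaaabaa => aaaaa
  | abbaab => aaaab => aaa
  | abbaabba => aaaabba => aaaba => aaa

aab->a; abb->aa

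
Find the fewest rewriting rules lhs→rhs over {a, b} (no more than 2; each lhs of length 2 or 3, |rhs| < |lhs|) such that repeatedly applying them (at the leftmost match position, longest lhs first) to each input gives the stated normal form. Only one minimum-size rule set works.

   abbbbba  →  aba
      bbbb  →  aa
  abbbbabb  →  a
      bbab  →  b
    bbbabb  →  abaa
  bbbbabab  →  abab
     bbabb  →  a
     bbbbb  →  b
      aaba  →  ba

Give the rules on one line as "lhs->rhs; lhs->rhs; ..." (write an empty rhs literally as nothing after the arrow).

  | abbbbba => aabbba => bbba => aba
  | bbbb => abb => aa
  | abbbbabb => aabbabb => bbabb => aabb => bb => a
  | bbab => aab => b

aab->b; bb->a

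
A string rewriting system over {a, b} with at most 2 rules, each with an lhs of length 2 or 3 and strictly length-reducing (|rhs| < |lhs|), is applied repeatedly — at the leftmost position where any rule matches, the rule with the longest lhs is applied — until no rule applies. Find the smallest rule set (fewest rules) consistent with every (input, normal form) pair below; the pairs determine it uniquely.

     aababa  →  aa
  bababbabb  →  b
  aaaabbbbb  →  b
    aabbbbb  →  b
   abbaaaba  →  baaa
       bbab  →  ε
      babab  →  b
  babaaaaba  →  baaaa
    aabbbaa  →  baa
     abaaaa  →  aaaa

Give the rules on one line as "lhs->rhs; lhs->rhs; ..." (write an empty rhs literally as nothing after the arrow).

  | aababa => aaba => aa
  | bababbabb => babbabb => bbabb => abb => b
  | aaaabbbbb => aaabbbb => aabbb => abb => b
  | aabbbbb => abbbb => bbb => b

ab->; bb->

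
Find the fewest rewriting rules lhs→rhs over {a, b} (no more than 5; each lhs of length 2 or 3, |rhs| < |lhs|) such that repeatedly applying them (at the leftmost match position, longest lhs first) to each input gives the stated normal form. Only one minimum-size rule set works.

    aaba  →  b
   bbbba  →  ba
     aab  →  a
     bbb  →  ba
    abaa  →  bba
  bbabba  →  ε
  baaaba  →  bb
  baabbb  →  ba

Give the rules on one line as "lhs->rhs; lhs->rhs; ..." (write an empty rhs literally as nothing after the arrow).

ab->; aba->bb; baa->; bbb->ba

  | aaba => abb => b
  | bbbba => baba => bbb => ba
  | aab => a
  | bbb => ba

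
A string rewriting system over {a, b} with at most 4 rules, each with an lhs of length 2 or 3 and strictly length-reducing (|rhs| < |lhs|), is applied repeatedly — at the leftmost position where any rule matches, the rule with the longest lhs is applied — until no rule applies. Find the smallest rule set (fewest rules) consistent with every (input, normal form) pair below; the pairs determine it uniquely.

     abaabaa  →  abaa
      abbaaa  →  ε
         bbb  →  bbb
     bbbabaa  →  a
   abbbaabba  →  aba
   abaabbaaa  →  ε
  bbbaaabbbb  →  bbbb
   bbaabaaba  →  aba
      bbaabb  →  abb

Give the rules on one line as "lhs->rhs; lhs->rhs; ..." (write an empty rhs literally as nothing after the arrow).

  | abaabaa => abaa
  | abbaaa => aaa => ε
  | bbb
  | bbbabaa => bbaa => a

aaa->; aab->; bba->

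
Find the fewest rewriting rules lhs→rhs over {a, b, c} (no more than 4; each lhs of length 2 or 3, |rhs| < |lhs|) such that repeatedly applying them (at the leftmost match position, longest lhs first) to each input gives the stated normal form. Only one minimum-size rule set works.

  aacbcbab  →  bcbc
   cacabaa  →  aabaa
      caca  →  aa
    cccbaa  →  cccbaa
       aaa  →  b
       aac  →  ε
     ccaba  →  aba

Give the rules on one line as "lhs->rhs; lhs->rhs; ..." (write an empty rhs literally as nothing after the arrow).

  | aacbcbab => bcbab => bcbc
  | cacabaa => acabaa => aabaa
  | caca => aca => aa
  | cccbaa

aaa->b; aac->; bab->bc; ca->a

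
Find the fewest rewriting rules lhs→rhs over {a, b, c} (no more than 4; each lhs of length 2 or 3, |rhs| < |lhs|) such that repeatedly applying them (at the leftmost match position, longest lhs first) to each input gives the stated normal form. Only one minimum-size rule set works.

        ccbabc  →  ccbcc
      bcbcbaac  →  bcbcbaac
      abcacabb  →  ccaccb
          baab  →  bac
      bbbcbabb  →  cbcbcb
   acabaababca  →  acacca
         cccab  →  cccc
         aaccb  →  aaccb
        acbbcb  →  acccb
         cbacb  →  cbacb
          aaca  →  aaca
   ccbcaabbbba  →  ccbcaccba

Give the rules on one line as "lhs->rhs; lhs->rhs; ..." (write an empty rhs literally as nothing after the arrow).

ab->c; aba->a; bb->c

  | ccbabc => ccbcc
  | bcbcbaac
  | abcacabb => ccacabb => ccaccb
  | baab => bac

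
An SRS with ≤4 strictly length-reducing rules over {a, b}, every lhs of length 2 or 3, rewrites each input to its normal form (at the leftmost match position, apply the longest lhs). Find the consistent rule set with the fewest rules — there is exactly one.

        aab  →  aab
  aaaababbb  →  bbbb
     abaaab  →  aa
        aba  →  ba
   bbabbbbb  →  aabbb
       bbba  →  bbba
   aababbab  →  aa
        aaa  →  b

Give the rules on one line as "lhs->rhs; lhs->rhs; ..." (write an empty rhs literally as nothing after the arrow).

  | aab
  | aaaababbb => bababbb => aaabbb => bbbb
  | abaaab => baaab => baab => bab => aa
  | aba => ba

aaa->b; aba->ba; baa->ba; bab->aa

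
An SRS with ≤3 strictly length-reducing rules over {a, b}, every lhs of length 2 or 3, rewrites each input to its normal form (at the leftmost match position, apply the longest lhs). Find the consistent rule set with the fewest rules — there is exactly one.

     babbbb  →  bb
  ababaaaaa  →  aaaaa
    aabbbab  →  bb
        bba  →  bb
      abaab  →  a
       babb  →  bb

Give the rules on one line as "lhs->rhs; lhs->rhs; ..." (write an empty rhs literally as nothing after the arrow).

ab->; ba->b; bbb->bb

  | babbbb => bbbbb => bbbb => bbb => bb
  | ababaaaaa => abaaaaa => aaaaa
  | aabbbab => abbab => bab => bb
  | bba => bb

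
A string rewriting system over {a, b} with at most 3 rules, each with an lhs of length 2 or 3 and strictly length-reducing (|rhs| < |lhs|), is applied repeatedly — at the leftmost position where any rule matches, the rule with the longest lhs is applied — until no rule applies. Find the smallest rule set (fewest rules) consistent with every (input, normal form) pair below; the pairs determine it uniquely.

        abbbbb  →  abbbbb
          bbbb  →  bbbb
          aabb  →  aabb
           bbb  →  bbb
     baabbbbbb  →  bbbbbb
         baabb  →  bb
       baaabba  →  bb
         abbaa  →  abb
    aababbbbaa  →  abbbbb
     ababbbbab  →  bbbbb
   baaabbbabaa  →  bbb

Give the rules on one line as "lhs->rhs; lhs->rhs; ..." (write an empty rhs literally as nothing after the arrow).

  | abbbbb
  | bbbb
  | aabb
  | bbb

aba->b; ba->b; bab->b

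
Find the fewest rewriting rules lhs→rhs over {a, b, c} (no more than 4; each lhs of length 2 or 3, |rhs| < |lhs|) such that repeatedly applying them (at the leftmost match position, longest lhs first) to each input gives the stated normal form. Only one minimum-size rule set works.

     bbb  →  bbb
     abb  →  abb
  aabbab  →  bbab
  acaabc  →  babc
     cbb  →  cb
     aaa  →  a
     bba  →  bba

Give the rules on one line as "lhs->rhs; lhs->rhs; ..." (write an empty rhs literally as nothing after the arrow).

  | bbb
  | abb
  | aabbab => bbab
  | acaabc => babc

aa->; aca->b; cbb->cb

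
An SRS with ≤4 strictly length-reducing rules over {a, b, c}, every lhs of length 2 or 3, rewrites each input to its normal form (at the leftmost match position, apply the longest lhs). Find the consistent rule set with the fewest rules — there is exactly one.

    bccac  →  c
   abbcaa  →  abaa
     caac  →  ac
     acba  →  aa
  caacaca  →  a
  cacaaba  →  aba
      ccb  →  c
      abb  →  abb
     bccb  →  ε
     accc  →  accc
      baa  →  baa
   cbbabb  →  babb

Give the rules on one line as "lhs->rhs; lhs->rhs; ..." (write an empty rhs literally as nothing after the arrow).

bc->; ca->; cb->

  | bccac => cac => c
  | abbcaa => abaa
  | caac => ac
  | acba => aa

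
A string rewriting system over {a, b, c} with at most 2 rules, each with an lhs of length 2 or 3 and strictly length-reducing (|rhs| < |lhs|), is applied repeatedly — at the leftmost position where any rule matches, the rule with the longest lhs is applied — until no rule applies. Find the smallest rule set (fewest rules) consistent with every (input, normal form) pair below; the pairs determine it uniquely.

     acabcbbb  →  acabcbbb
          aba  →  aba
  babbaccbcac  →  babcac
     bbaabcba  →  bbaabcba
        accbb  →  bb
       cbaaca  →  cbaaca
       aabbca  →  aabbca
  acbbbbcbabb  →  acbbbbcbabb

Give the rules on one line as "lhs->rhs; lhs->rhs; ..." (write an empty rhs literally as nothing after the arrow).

  | acabcbbb
  | aba
  | babbaccbcac => babaccbcac => baaccbcac => babcac
  | bbaabcba

acc->; bac->ac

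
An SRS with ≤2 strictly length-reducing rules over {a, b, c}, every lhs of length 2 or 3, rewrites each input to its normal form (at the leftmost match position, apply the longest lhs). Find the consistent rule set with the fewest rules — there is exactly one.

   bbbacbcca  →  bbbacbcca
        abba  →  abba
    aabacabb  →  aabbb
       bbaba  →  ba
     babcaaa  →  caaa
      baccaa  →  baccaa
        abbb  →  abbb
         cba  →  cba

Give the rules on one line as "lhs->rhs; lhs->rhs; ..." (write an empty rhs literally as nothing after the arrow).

aca->; bab->

  | bbbacbcca
  | abba
  | aabacabb => aabbb
  | bbaba => ba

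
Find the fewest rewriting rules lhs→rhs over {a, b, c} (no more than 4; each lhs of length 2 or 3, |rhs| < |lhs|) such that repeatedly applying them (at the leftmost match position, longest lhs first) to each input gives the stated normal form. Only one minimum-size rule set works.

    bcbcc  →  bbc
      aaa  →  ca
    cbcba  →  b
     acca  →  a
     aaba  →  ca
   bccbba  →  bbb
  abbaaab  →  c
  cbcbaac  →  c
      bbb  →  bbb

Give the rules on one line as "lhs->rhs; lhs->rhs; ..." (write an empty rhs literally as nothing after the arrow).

  | bcbcc => bccc => bbc
  | aaa => ca
  | cbcba => ccba => bba => b
  | acca => aba => a

aa->c; ba->; cb->c; cc->b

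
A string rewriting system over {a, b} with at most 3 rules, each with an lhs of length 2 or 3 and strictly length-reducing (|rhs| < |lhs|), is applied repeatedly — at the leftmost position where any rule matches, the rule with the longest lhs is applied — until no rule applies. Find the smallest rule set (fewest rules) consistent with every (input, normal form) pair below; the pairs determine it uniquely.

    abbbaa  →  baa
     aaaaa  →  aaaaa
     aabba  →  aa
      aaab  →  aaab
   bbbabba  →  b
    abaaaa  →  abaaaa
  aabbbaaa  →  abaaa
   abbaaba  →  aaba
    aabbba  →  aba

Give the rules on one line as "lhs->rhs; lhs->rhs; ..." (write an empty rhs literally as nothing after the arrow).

abb->; bba->

  | abbbaa => baa
  | aaaaa
  | aabba => aa
  | aaab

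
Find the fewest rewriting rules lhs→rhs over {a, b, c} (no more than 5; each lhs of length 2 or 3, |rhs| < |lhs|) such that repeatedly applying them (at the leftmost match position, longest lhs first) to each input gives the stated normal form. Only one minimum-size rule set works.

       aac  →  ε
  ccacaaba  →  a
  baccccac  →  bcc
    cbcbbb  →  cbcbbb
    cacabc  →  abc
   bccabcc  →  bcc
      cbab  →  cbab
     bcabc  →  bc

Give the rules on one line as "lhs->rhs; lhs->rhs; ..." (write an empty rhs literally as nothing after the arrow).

  | aac => ac => ε
  | ccacaaba => caaba => caba => aca => a
  | baccccac => bcccac => bcc
  | cbcbbb

aa->a; ac->; cab->ac; cac->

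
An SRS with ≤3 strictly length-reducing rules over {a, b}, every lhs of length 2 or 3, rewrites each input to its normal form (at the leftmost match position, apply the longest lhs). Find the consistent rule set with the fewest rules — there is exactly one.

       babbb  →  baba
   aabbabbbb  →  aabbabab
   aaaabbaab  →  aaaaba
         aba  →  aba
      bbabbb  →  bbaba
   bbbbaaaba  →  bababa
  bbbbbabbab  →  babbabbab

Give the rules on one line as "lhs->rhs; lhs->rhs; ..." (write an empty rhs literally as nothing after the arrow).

  | babbb => baba
  | aabbabbbb => aabbabab
  | aaaabbaab => aaaabbb => aaaaba
  | aba

baa->b; bbb->ba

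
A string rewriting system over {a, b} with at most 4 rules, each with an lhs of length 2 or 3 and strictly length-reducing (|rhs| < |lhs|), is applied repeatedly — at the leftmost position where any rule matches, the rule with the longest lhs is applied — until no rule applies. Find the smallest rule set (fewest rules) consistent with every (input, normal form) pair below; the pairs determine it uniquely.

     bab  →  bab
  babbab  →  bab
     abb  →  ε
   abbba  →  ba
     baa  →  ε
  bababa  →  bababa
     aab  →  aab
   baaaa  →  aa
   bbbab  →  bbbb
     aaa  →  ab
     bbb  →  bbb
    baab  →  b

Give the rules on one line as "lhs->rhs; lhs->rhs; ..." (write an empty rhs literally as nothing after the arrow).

  | bab
  | babbab => bab
  | abb => ε
  | abbba => ba

aaa->ab; abb->; baa->; bba->bb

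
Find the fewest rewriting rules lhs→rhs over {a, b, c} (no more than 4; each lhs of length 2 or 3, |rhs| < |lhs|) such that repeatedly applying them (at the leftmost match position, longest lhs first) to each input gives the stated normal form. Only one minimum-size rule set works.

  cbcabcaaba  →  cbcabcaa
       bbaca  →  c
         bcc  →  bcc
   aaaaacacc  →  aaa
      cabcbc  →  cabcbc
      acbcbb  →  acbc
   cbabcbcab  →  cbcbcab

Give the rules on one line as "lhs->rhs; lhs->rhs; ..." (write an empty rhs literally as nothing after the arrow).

  | cbcabcaaba => cbcabcaa
  | bbaca => aca => c
  | bcc
  | aaaaacacc => aaaaacc => aaaac => aaa

aac->a; aca->c; ba->; bb->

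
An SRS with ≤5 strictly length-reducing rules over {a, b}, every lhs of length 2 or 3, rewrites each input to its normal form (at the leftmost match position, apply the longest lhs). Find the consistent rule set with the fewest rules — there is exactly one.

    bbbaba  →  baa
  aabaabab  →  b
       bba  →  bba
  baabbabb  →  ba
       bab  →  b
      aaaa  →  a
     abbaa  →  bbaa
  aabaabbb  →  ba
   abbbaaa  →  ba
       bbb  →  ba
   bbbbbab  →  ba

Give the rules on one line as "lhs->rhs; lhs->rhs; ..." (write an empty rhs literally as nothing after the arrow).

aaa->; ab->; abb->bb; bbb->ba

  | bbbaba => baaba => baa
  | aabaabab => aaabab => bab => b
  | bba
  | baabbabb => babbabb => bbbabb => baabb => babb => bbb => ba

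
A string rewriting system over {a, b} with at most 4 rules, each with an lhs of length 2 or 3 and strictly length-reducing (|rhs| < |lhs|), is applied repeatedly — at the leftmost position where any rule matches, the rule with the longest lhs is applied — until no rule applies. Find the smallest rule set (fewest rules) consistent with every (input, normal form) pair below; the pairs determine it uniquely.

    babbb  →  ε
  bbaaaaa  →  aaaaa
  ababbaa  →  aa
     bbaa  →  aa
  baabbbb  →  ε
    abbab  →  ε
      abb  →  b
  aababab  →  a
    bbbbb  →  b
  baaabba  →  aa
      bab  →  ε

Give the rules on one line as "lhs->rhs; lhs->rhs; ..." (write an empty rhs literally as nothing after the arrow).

ab->; ba->a; bb->

  | babbb => abbb => bb => ε
  | bbaaaaa => aaaaa
  | ababbaa => abbaa => baa => aa
  | bbaa => aa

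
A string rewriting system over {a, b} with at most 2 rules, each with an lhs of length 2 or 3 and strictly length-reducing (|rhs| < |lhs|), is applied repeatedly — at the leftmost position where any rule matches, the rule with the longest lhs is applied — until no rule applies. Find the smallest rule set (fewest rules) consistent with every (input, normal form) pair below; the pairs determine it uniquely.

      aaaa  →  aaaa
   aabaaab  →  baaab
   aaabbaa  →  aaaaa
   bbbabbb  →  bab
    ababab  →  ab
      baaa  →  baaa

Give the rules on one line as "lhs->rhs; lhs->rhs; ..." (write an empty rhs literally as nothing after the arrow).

  | aaaa
  | aabaaab => abaaab => baaab
  | aaabbaa => aaaaa
  | bbbabbb => babbb => bab

aba->ba; bb->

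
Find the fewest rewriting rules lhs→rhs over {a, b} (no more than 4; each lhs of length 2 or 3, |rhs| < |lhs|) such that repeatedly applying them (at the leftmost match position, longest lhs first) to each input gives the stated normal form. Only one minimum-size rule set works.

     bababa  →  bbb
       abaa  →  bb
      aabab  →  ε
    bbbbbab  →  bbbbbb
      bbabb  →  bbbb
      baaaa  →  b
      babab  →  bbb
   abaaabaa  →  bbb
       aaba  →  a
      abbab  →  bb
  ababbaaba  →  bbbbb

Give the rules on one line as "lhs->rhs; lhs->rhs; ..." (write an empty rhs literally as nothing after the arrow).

aab->; ab->; aba->bb; ba->b

  | bababa => bbaba => bbba => bbb
  | abaa => bba => bb
  | aabab => ab => ε
  | bbbbbab => bbbbbb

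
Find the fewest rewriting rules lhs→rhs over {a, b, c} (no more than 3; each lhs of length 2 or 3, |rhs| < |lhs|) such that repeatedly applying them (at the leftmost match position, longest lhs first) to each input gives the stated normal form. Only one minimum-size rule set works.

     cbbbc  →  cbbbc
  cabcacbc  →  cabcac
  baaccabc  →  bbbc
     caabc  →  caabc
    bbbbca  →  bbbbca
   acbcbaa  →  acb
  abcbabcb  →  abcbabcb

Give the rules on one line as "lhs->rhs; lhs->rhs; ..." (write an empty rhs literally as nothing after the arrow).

  | cbbbc
  | cabcacbc => cabcac
  | baaccabc => bccabc => bbbc
  | caabc

baa->b; cbc->c; cca->b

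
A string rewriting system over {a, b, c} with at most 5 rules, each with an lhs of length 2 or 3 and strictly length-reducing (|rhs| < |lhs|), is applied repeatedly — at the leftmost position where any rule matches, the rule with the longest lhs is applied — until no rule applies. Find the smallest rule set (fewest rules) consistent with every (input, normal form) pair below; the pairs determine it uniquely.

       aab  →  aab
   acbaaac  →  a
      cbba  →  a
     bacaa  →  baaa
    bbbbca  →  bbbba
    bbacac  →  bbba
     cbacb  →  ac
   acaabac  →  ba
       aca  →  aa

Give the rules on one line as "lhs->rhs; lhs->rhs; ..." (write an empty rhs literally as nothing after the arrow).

aac->ba; aba->; ca->a; cb->c

  | aab
  | acbaaac => acaaac => aaaac => aaba => a
  | cbba => cba => ca => a
  | bacaa => baaa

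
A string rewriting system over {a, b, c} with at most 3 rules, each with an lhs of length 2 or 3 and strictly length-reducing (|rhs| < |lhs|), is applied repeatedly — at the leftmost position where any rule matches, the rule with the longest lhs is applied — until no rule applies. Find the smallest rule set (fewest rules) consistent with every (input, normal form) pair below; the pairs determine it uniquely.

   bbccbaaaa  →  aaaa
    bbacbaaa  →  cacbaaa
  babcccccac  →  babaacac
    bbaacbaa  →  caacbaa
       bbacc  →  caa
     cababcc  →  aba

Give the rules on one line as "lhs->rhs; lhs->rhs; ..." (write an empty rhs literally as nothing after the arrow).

  | bbccbaaaa => bbabaaaa => cabaaaa => aaaa
  | bbacbaaa => cacbaaa
  | babcccccac => babacccac => babaacac
  | bbaacbaa => caacbaa

bba->ca; cab->; cc->a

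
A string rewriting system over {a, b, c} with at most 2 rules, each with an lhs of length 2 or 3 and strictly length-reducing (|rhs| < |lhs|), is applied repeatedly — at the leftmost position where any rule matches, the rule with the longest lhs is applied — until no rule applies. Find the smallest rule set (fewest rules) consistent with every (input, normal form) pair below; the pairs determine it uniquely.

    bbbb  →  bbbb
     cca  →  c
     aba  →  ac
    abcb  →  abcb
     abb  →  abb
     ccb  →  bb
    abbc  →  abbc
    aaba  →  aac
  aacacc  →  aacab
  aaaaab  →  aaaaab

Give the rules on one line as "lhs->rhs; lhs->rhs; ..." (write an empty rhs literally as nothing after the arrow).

ba->c; cc->b

  | bbbb
  | cca => ba => c
  | aba => ac
  | abcb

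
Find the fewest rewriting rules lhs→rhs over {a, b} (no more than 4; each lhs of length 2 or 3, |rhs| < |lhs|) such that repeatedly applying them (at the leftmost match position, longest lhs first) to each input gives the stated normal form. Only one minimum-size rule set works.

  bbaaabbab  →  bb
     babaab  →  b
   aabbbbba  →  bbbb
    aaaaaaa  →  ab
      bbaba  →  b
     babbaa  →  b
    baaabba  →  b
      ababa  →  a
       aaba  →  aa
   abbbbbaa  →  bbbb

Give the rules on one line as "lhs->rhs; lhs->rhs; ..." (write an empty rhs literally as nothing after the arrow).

  | bbaaabbab => babbab => bbab => bb
  | babaab => baab => b
  | aabbbbba => abbbbba => bbbbba => bbbb
  | aaaaaaa => abaaaa => aaa => ab

aaa->ab; abb->bb; ba->; baa->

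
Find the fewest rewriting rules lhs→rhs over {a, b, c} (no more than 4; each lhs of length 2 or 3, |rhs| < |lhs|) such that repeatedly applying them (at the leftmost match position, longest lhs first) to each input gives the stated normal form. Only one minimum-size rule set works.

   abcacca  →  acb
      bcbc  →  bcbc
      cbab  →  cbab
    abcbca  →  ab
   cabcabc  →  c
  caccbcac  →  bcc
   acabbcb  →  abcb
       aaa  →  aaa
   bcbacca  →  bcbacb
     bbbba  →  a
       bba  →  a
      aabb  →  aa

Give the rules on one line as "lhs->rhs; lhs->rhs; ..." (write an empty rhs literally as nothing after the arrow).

  | abcacca => abbcca => acca => acb
  | bcbc
  | cbab
  | abcbca => abcbb => ab

bb->; ca->b; cbb->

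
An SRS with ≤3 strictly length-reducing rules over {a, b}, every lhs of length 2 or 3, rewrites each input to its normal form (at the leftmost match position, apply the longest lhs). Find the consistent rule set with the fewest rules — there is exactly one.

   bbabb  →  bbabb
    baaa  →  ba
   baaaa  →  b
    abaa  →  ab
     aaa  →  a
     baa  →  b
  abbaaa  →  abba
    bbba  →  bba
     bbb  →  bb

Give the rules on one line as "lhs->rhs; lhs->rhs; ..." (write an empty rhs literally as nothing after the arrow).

aa->; bbb->bb

  | bbabb
  | baaa => ba
  | baaaa => baa => b
  | abaa => ab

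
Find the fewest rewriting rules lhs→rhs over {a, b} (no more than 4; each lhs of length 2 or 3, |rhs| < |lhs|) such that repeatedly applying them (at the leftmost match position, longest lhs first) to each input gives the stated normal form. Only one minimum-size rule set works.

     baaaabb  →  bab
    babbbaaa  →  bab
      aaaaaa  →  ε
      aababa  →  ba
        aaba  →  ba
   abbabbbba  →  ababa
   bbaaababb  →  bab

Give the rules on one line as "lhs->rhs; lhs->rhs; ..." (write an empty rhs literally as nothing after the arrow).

aa->a; aaa->; aab->ba; bb->b

  | baaaabb => babb => bab
  | babbbaaa => babbaaa => babaaa => bab
  | aaaaaa => aaa => ε
  | aababa => baaba => bbaa => baa => ba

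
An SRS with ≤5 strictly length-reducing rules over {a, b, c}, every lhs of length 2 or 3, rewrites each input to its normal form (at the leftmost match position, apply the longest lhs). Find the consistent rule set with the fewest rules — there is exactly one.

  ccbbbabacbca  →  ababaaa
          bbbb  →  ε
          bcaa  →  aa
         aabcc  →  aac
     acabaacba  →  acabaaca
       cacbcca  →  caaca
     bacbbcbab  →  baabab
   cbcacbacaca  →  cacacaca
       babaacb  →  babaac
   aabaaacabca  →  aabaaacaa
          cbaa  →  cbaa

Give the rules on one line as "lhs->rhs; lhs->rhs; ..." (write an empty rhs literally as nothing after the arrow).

acb->ac; bb->; bc->; cc->a

  | ccbbbabacbca => abbbabacbca => ababacbca => ababacca => ababaaa
  | bbbb => bb => ε
  | bcaa => aa
  | aabcc => aac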